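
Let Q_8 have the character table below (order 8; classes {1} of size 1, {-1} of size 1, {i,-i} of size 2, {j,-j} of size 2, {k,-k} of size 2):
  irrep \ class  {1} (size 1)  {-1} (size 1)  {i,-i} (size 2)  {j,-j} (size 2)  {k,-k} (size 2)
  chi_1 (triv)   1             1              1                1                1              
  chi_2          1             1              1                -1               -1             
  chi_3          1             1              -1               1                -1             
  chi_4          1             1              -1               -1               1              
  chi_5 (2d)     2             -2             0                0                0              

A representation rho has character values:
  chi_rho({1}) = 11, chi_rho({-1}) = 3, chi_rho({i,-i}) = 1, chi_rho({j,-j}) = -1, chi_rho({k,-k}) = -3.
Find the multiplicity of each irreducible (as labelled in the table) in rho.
Multiplicities: chi_1: 1, chi_2: 3, chi_3: 2, chi_4: 1, chi_5: 2.

Explanation: Use <chi_rho, chi> = (1/|G|) sum_C |C| * chi_rho(C) * conj(chi(C)) with |G| = 8 for each irreducible chi in the table:
  <chi_rho, chi_1> = (1/8)[1*(11)*conj(1) + 1*(3)*conj(1) + 2*(1)*conj(1) + 2*(-1)*conj(1) + 2*(-3)*conj(1)]
      = (1/8)[(11) + (3) + (2) + (-2) + (-6)] = 8/8 = 1
  <chi_rho, chi_2> = (1/8)[1*(11)*conj(1) + 1*(3)*conj(1) + 2*(1)*conj(1) + 2*(-1)*conj(-1) + 2*(-3)*conj(-1)]
      = (1/8)[(11) + (3) + (2) + (2) + (6)] = 24/8 = 3
  <chi_rho, chi_3> = (1/8)[1*(11)*conj(1) + 1*(3)*conj(1) + 2*(1)*conj(-1) + 2*(-1)*conj(1) + 2*(-3)*conj(-1)]
      = (1/8)[(11) + (3) + (-2) + (-2) + (6)] = 16/8 = 2
  <chi_rho, chi_4> = (1/8)[1*(11)*conj(1) + 1*(3)*conj(1) + 2*(1)*conj(-1) + 2*(-1)*conj(-1) + 2*(-3)*conj(1)]
      = (1/8)[(11) + (3) + (-2) + (2) + (-6)] = 8/8 = 1
  <chi_rho, chi_5> = (1/8)[1*(11)*conj(2) + 1*(3)*conj(-2) + 2*(1)*conj(0) + 2*(-1)*conj(0) + 2*(-3)*conj(0)]
      = (1/8)[(22) + (-6) + (0) + (0) + (0)] = 16/8 = 2
Dimension check: dim(rho) = sum (mult * dim) = 1*1 + 3*1 + 2*1 + 1*1 + 2*2 = 11 = chi_rho(e) = 11.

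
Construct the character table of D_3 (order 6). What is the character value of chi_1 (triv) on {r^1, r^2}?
Conjugacy classes: {e} of size 1, {r^1, r^2} of size 2, {s, sr, ..., sr^2} of size 3.
Character table:
  irrep \ class              {e} (size 1)  {r^1, r^2} (size 2)  {s, sr, ..., sr^2} (size 3)
  chi_1 (triv)               1             1                    1                          
  chi_2 (sign: r->1, s->-1)  1             1                    -1                         
  chi_3 (2d, j=1)            2             -1                   0                          

Spot check: chi_1 (triv) on {r^1, r^2} = 1.

Details: D_3 has order 2*3 = 6 with 3 conjugacy classes, hence 3 irreducibles. Sum of squared dims 1 + 1 + 4 = 6 = |G|. Linear characters come from the abelianisation; the 2-dimensional irreps have character r^k -> 2*cos(2*pi*j*k/3), reflections -> 0.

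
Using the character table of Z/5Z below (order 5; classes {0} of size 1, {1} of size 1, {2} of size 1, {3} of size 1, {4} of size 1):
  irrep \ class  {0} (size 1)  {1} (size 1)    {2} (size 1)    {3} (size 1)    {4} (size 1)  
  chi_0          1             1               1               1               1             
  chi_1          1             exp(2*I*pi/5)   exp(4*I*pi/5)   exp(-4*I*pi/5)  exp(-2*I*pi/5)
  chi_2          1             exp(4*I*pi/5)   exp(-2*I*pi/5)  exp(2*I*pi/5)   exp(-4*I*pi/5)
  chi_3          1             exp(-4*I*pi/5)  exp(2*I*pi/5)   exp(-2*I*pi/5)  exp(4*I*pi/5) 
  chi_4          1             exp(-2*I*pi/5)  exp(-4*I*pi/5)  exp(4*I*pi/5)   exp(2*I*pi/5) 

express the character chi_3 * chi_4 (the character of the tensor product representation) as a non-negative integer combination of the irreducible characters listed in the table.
chi_3 tensor chi_4 = chi_2 (all other irreducibles have multiplicity 0).

Explanation: The character of a tensor product is the pointwise product (chi_3 * chi_4)(C) = chi_3(C) * chi_4(C):
  {0}: (1)*(1), {1}: (exp(-4*I*pi/5))*(exp(-2*I*pi/5)), {2}: (exp(2*I*pi/5))*(exp(-4*I*pi/5)), {3}: (exp(-2*I*pi/5))*(exp(4*I*pi/5)), {4}: (exp(4*I*pi/5))*(exp(2*I*pi/5))
so (chi_3 * chi_4) takes values
  {0} -> 1, {1} -> exp(4*I*pi/5), {2} -> exp(-2*I*pi/5), {3} -> exp(2*I*pi/5), {4} -> exp(-4*I*pi/5).
Now take the inner product of this character with each irreducible chi from the table, <chi_3*chi_4, chi> = (1/5) sum_C |C| (chi_3*chi_4)(C) conj(chi(C)):
  <chi_3*chi_4, chi_0> = (1/5)[1*(1)*conj(1) + 1*(exp(4*I*pi/5))*conj(1) + 1*(exp(-2*I*pi/5))*conj(1) + 1*(exp(2*I*pi/5))*conj(1) + 1*(exp(-4*I*pi/5))*conj(1)]
      = (1/5)[(1) + (exp(4*I*pi/5)) + (exp(-2*I*pi/5)) + (exp(2*I*pi/5)) + (exp(-4*I*pi/5))] = 0/5 = 0
  <chi_3*chi_4, chi_1> = (1/5)[1*(1)*conj(1) + 1*(exp(4*I*pi/5))*conj(exp(2*I*pi/5)) + 1*(exp(-2*I*pi/5))*conj(exp(4*I*pi/5)) + 1*(exp(2*I*pi/5))*conj(exp(-4*I*pi/5)) + 1*(exp(-4*I*pi/5))*conj(exp(-2*I*pi/5))]
      = (1/5)[(1) + (exp(2*I*pi/5)) + (exp(4*I*pi/5)) + (exp(-4*I*pi/5)) + (exp(-2*I*pi/5))] = 0/5 = 0
  <chi_3*chi_4, chi_2> = (1/5)[1*(1)*conj(1) + 1*(exp(4*I*pi/5))*conj(exp(4*I*pi/5)) + 1*(exp(-2*I*pi/5))*conj(exp(-2*I*pi/5)) + 1*(exp(2*I*pi/5))*conj(exp(2*I*pi/5)) + 1*(exp(-4*I*pi/5))*conj(exp(-4*I*pi/5))]
      = (1/5)[(1) + (1) + (1) + (1) + (1)] = 5/5 = 1
  <chi_3*chi_4, chi_3> = (1/5)[1*(1)*conj(1) + 1*(exp(4*I*pi/5))*conj(exp(-4*I*pi/5)) + 1*(exp(-2*I*pi/5))*conj(exp(2*I*pi/5)) + 1*(exp(2*I*pi/5))*conj(exp(-2*I*pi/5)) + 1*(exp(-4*I*pi/5))*conj(exp(4*I*pi/5))]
      = (1/5)[(1) + (exp(-2*I*pi/5)) + (exp(-4*I*pi/5)) + (exp(4*I*pi/5)) + (exp(2*I*pi/5))] = 0/5 = 0
  <chi_3*chi_4, chi_4> = (1/5)[1*(1)*conj(1) + 1*(exp(4*I*pi/5))*conj(exp(-2*I*pi/5)) + 1*(exp(-2*I*pi/5))*conj(exp(-4*I*pi/5)) + 1*(exp(2*I*pi/5))*conj(exp(4*I*pi/5)) + 1*(exp(-4*I*pi/5))*conj(exp(2*I*pi/5))]
      = (1/5)[(1) + (exp(-4*I*pi/5)) + (exp(2*I*pi/5)) + (exp(-2*I*pi/5)) + (exp(4*I*pi/5))] = 0/5 = 0
(Exp terms are combined using exp(i*s)*conj(exp(i*t)) = exp(i*(s-t)), and sums of them are collapsed using the identity that for every m > 1 the m distinct m-th roots of unity sum to 0, e.g. 1 + exp(2*I*pi/3) + exp(-2*I*pi/3) = 0.)
Hence the multiplicities are chi_2: 1. Dimension check: dim(chi_3)*dim(chi_4) = 1*1 = 1 and sum (mult * dim) = 1*1 = 1.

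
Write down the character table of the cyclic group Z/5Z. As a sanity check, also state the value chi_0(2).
Character table of Z/5Z (irreps indexed chi_0,...,chi_4 with chi_k(m) = zeta_5^(k*m), zeta_5 = exp(2*pi*i/5)):
  irrep \ class  {0} (size 1)  {1} (size 1)    {2} (size 1)    {3} (size 1)    {4} (size 1)  
  chi_0          1             1               1               1               1             
  chi_1          1             exp(2*I*pi/5)   exp(4*I*pi/5)   exp(-4*I*pi/5)  exp(-2*I*pi/5)
  chi_2          1             exp(4*I*pi/5)   exp(-2*I*pi/5)  exp(2*I*pi/5)   exp(-4*I*pi/5)
  chi_3          1             exp(-4*I*pi/5)  exp(2*I*pi/5)   exp(-2*I*pi/5)  exp(4*I*pi/5) 
  chi_4          1             exp(-2*I*pi/5)  exp(-4*I*pi/5)  exp(4*I*pi/5)   exp(2*I*pi/5) 

Spot check: chi_0(2) = zeta_5^(0*2) = zeta_5^0 = 1.

Justification: Z/5Z is abelian, so all 5 irreducible complex representations are 1-dimensional. They are given by chi_k(m) = zeta_5^(k*m) for k = 0,...,4. Row orthogonality: sum_m chi_k(m) conj(chi_l(m)) = 5 * [k = l].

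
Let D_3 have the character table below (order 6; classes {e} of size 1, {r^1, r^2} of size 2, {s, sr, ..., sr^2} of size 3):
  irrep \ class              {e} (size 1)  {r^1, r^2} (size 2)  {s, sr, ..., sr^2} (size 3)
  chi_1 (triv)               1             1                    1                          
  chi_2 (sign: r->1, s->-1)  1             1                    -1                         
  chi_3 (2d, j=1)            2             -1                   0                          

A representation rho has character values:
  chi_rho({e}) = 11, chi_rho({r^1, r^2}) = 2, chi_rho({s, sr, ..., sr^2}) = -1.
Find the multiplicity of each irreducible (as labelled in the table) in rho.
Multiplicities: chi_1: 2, chi_2: 3, chi_3: 3.

Working: Use <chi_rho, chi> = (1/|G|) sum_C |C| * chi_rho(C) * conj(chi(C)) with |G| = 6 for each irreducible chi in the table:
  <chi_rho, chi_1> = (1/6)[1*(11)*conj(1) + 2*(2)*conj(1) + 3*(-1)*conj(1)]
      = (1/6)[(11) + (4) + (-3)] = 12/6 = 2
  <chi_rho, chi_2> = (1/6)[1*(11)*conj(1) + 2*(2)*conj(1) + 3*(-1)*conj(-1)]
      = (1/6)[(11) + (4) + (3)] = 18/6 = 3
  <chi_rho, chi_3> = (1/6)[1*(11)*conj(2) + 2*(2)*conj(-1) + 3*(-1)*conj(0)]
      = (1/6)[(22) + (-4) + (0)] = 18/6 = 3
Dimension check: dim(rho) = sum (mult * dim) = 2*1 + 3*1 + 3*2 = 11 = chi_rho(e) = 11.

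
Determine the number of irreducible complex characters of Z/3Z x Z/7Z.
21

Proof sketch: The number of irreducible complex representations of a finite group equals its number of conjugacy classes. Z/3Z x Z/7Z is abelian of order 21, so every element is its own conjugacy class: 21 classes, so Z/3Z x Z/7Z (order 21) has exactly 21 irreducible complex representations.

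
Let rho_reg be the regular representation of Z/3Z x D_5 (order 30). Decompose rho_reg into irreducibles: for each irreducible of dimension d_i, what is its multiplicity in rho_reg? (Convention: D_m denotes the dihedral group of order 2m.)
Each irreducible V_i of dimension d_i appears with multiplicity d_i, i.e. rho_reg = (direct sum over all irreducibles V_i) d_i V_i. The irreducible dimensions for Z/3Z x D_5 are 1, 1, 1, 1, 1, 1, 2, 2, 2, 2, 2, 2: 6 irreducibles of dimension 1, each with multiplicity 1; 6 irreducibles of dimension 2, each with multiplicity 2. Total dimension 6*1*1 + 6*2*2 = 30 = |G|.

Explanation: General theorem: in the regular representation of a finite group G, each irreducible appears with multiplicity equal to its dimension. Check: dim(rho_reg) = sum d_i^2 = 1 + 1 + 1 + 1 + 1 + 1 + 4 + 4 + 4 + 4 + 4 + 4 = 30 = |G|.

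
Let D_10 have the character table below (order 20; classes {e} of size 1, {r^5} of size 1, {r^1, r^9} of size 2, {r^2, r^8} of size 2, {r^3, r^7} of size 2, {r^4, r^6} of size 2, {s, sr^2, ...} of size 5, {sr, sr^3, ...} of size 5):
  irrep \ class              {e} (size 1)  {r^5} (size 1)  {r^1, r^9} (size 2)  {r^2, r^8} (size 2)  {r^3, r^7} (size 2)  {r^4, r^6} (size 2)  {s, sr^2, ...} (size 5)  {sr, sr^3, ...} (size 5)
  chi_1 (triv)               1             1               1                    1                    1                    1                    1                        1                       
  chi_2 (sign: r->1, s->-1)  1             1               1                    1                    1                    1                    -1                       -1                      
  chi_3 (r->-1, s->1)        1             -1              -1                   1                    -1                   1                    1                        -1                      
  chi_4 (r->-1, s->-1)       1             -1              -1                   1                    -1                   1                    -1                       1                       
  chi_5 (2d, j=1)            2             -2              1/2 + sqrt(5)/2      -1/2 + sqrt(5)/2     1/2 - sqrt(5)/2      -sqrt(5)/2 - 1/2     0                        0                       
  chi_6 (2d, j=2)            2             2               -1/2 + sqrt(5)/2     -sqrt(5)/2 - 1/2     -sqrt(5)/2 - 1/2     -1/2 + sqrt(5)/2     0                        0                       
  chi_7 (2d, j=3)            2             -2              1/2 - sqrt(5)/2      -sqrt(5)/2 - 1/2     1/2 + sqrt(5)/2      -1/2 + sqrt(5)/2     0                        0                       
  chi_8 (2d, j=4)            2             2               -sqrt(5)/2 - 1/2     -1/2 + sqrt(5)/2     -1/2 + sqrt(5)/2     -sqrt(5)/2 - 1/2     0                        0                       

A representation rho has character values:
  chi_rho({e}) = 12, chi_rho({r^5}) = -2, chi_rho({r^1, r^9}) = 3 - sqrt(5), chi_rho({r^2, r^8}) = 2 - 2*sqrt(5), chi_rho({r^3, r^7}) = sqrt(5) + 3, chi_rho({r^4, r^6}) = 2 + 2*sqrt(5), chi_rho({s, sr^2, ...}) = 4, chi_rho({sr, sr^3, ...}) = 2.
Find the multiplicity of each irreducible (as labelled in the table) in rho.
Multiplicities: chi_1: 3, chi_2: 0, chi_3: 1, chi_4: 0, chi_5: 0, chi_6: 1, chi_7: 3, chi_8: 0.

Argument: Use <chi_rho, chi> = (1/|G|) sum_C |C| * chi_rho(C) * conj(chi(C)) with |G| = 20 for each irreducible chi in the table:
  <chi_rho, chi_1> = (1/20)[1*(12)*conj(1) + 1*(-2)*conj(1) + 2*(3 - sqrt(5))*conj(1) + 2*(2 - 2*sqrt(5))*conj(1) + 2*(sqrt(5) + 3)*conj(1) + 2*(2 + 2*sqrt(5))*conj(1) + 5*(4)*conj(1) + 5*(2)*conj(1)]
      = (1/20)[(12) + (-2) + (6 - 2*sqrt(5)) + (4 - 4*sqrt(5)) + (2*sqrt(5) + 6) + (4 + 4*sqrt(5)) + (20) + (10)] = 60/20 = 3
  <chi_rho, chi_2> = (1/20)[1*(12)*conj(1) + 1*(-2)*conj(1) + 2*(3 - sqrt(5))*conj(1) + 2*(2 - 2*sqrt(5))*conj(1) + 2*(sqrt(5) + 3)*conj(1) + 2*(2 + 2*sqrt(5))*conj(1) + 5*(4)*conj(-1) + 5*(2)*conj(-1)]
      = (1/20)[(12) + (-2) + (6 - 2*sqrt(5)) + (4 - 4*sqrt(5)) + (2*sqrt(5) + 6) + (4 + 4*sqrt(5)) + (-20) + (-10)] = 0/20 = 0
  <chi_rho, chi_3> = (1/20)[1*(12)*conj(1) + 1*(-2)*conj(-1) + 2*(3 - sqrt(5))*conj(-1) + 2*(2 - 2*sqrt(5))*conj(1) + 2*(sqrt(5) + 3)*conj(-1) + 2*(2 + 2*sqrt(5))*conj(1) + 5*(4)*conj(1) + 5*(2)*conj(-1)]
      = (1/20)[(12) + (2) + (-6 + 2*sqrt(5)) + (4 - 4*sqrt(5)) + (-6 - 2*sqrt(5)) + (4 + 4*sqrt(5)) + (20) + (-10)] = 20/20 = 1
  <chi_rho, chi_4> = (1/20)[1*(12)*conj(1) + 1*(-2)*conj(-1) + 2*(3 - sqrt(5))*conj(-1) + 2*(2 - 2*sqrt(5))*conj(1) + 2*(sqrt(5) + 3)*conj(-1) + 2*(2 + 2*sqrt(5))*conj(1) + 5*(4)*conj(-1) + 5*(2)*conj(1)]
      = (1/20)[(12) + (2) + (-6 + 2*sqrt(5)) + (4 - 4*sqrt(5)) + (-6 - 2*sqrt(5)) + (4 + 4*sqrt(5)) + (-20) + (10)] = 0/20 = 0
  <chi_rho, chi_5> = (1/20)[1*(12)*conj(2) + 1*(-2)*conj(-2) + 2*(3 - sqrt(5))*conj(1/2 + sqrt(5)/2) + 2*(2 - 2*sqrt(5))*conj(-1/2 + sqrt(5)/2) + 2*(sqrt(5) + 3)*conj(1/2 - sqrt(5)/2) + 2*(2 + 2*sqrt(5))*conj(-sqrt(5)/2 - 1/2) + 5*(4)*conj(0) + 5*(2)*conj(0)]
      = (1/20)[(24) + (4) + (-2 + 2*sqrt(5)) + (-12 + 4*sqrt(5)) + (-2*sqrt(5) - 2) + (-12 - 4*sqrt(5)) + (0) + (0)] = 0/20 = 0
  <chi_rho, chi_6> = (1/20)[1*(12)*conj(2) + 1*(-2)*conj(2) + 2*(3 - sqrt(5))*conj(-1/2 + sqrt(5)/2) + 2*(2 - 2*sqrt(5))*conj(-sqrt(5)/2 - 1/2) + 2*(sqrt(5) + 3)*conj(-sqrt(5)/2 - 1/2) + 2*(2 + 2*sqrt(5))*conj(-1/2 + sqrt(5)/2) + 5*(4)*conj(0) + 5*(2)*conj(0)]
      = (1/20)[(24) + (-4) + (-8 + 4*sqrt(5)) + (8) + (-4*sqrt(5) - 8) + (8) + (0) + (0)] = 20/20 = 1
  <chi_rho, chi_7> = (1/20)[1*(12)*conj(2) + 1*(-2)*conj(-2) + 2*(3 - sqrt(5))*conj(1/2 - sqrt(5)/2) + 2*(2 - 2*sqrt(5))*conj(-sqrt(5)/2 - 1/2) + 2*(sqrt(5) + 3)*conj(1/2 + sqrt(5)/2) + 2*(2 + 2*sqrt(5))*conj(-1/2 + sqrt(5)/2) + 5*(4)*conj(0) + 5*(2)*conj(0)]
      = (1/20)[(24) + (4) + (8 - 4*sqrt(5)) + (8) + (8 + 4*sqrt(5)) + (8) + (0) + (0)] = 60/20 = 3
  <chi_rho, chi_8> = (1/20)[1*(12)*conj(2) + 1*(-2)*conj(2) + 2*(3 - sqrt(5))*conj(-sqrt(5)/2 - 1/2) + 2*(2 - 2*sqrt(5))*conj(-1/2 + sqrt(5)/2) + 2*(sqrt(5) + 3)*conj(-1/2 + sqrt(5)/2) + 2*(2 + 2*sqrt(5))*conj(-sqrt(5)/2 - 1/2) + 5*(4)*conj(0) + 5*(2)*conj(0)]
      = (1/20)[(24) + (-4) + (2 - 2*sqrt(5)) + (-12 + 4*sqrt(5)) + (2 + 2*sqrt(5)) + (-12 - 4*sqrt(5)) + (0) + (0)] = 0/20 = 0
Dimension check: dim(rho) = sum (mult * dim) = 3*1 + 0*1 + 1*1 + 0*1 + 0*2 + 1*2 + 3*2 + 0*2 = 12 = chi_rho(e) = 12.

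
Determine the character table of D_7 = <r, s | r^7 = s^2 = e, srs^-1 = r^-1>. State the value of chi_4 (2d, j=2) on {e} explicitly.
Conjugacy classes: {e} of size 1, {r^1, r^6} of size 2, {r^2, r^5} of size 2, {r^3, r^4} of size 2, {s, sr, ..., sr^6} of size 7.
Character table:
  irrep \ class              {e} (size 1)  {r^1, r^6} (size 2)  {r^2, r^5} (size 2)  {r^3, r^4} (size 2)  {s, sr, ..., sr^6} (size 7)
  chi_1 (triv)               1             1                    1                    1                    1                          
  chi_2 (sign: r->1, s->-1)  1             1                    1                    1                    -1                         
  chi_3 (2d, j=1)            2             2*cos(2*pi/7)        -2*cos(3*pi/7)       -2*cos(pi/7)         0                          
  chi_4 (2d, j=2)            2             -2*cos(3*pi/7)       -2*cos(pi/7)         2*cos(2*pi/7)        0                          
  chi_5 (2d, j=3)            2             -2*cos(pi/7)         2*cos(2*pi/7)        -2*cos(3*pi/7)       0                          

Spot check: chi_4 (2d, j=2) on {e} = 2.

Solution. D_7 has order 2*7 = 14 with 5 conjugacy classes, hence 5 irreducibles. Sum of squared dims 1 + 1 + 4 + 4 + 4 = 14 = |G|. Linear characters come from the abelianisation; the 2-dimensional irreps have character r^k -> 2*cos(2*pi*j*k/7), reflections -> 0.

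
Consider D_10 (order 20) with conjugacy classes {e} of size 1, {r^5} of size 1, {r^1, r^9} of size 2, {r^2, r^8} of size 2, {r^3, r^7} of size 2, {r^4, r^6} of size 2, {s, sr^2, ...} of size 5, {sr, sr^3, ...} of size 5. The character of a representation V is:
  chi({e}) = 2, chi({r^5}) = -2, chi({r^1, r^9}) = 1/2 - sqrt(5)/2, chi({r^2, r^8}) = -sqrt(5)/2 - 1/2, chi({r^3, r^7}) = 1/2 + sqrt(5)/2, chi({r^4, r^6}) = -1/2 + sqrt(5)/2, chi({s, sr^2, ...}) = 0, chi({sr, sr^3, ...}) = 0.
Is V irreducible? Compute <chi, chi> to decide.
Irreducible: <chi, chi> = 1.

Reasoning: <chi, chi> = (1/|G|) sum_C |C| * |chi(C)|^2 = (1/20)[1*|2|^2 + 1*|-2|^2 + 2*|1/2 - sqrt(5)/2|^2 + 2*|-sqrt(5)/2 - 1/2|^2 + 2*|1/2 + sqrt(5)/2|^2 + 2*|-1/2 + sqrt(5)/2|^2 + 5*|0|^2 + 5*|0|^2]
  = (1/20)[(4) + (4) + (3 - sqrt(5)) + (sqrt(5) + 3) + (sqrt(5) + 3) + (3 - sqrt(5)) + (0) + (0)] = 20/20 = 1.
A character is irreducible iff <chi, chi> = 1, so this representation is irreducible.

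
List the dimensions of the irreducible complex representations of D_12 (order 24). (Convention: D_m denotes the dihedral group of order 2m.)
Dimensions: 1, 1, 1, 1, 2, 2, 2, 2, 2

Reasoning: There are 9 irreducibles (= number of conjugacy classes). Their dimensions d_i satisfy sum d_i^2 = |G| = 24: 1 + 1 + 1 + 1 + 4 + 4 + 4 + 4 + 4 = 24.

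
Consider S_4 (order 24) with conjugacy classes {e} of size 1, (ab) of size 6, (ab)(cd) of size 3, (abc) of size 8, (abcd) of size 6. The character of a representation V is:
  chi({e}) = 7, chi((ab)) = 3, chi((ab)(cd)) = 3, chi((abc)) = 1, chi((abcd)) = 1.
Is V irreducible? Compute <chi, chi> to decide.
Not irreducible (reducible): <chi, chi> = 6 > 1.

Explanation: <chi, chi> = (1/|G|) sum_C |C| * |chi(C)|^2 = (1/24)[1*|7|^2 + 6*|3|^2 + 3*|3|^2 + 8*|1|^2 + 6*|1|^2]
  = (1/24)[(49) + (54) + (27) + (8) + (6)] = 144/24 = 6.
A character is irreducible iff <chi, chi> = 1, so this representation is reducible.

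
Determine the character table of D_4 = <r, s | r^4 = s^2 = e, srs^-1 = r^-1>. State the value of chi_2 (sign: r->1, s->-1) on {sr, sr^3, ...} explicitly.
Conjugacy classes: {e} of size 1, {r^2} of size 1, {r^1, r^3} of size 2, {s, sr^2, ...} of size 2, {sr, sr^3, ...} of size 2.
Character table:
  irrep \ class              {e} (size 1)  {r^2} (size 1)  {r^1, r^3} (size 2)  {s, sr^2, ...} (size 2)  {sr, sr^3, ...} (size 2)
  chi_1 (triv)               1             1               1                    1                        1                       
  chi_2 (sign: r->1, s->-1)  1             1               1                    -1                       -1                      
  chi_3 (r->-1, s->1)        1             1               -1                   1                        -1                      
  chi_4 (r->-1, s->-1)       1             1               -1                   -1                       1                       
  chi_5 (2d, j=1)            2             -2              0                    0                        0                       

Spot check: chi_2 (sign: r->1, s->-1) on {sr, sr^3, ...} = -1.

Solution. D_4 has order 2*4 = 8 with 5 conjugacy classes, hence 5 irreducibles. Sum of squared dims 1 + 1 + 1 + 1 + 4 = 8 = |G|. Linear characters come from the abelianisation; the 2-dimensional irreps have character r^k -> 2*cos(2*pi*j*k/4), reflections -> 0.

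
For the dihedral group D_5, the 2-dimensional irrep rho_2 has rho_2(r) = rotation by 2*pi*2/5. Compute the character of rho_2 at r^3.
chi_{rho_2}(r^3) = 2*cos(2*pi*2*3/5) = -1/2 + sqrt(5)/2

Proof sketch: rho_2(r^3) is rotation by angle 2*pi*2*3/5, whose trace is 2*cos(2*pi*2*3/5) = -1/2 + sqrt(5)/2.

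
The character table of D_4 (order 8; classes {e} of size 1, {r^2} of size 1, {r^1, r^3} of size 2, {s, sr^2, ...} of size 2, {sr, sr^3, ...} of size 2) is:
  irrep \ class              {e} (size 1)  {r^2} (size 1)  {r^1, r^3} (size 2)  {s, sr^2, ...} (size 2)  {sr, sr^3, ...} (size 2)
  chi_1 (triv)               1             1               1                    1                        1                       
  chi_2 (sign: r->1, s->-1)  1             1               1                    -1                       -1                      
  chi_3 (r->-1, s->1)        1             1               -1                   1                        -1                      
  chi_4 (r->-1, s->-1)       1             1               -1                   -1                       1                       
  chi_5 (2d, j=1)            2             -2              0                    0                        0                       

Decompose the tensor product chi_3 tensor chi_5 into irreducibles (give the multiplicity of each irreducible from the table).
chi_3 tensor chi_5 = chi_5 (all other irreducibles have multiplicity 0).

The character of a tensor product is the pointwise product (chi_3 * chi_5)(C) = chi_3(C) * chi_5(C):
  {e}: (1)*(2), {r^2}: (1)*(-2), {r^1, r^3}: (-1)*(0), {s, sr^2, ...}: (1)*(0), {sr, sr^3, ...}: (-1)*(0)
so (chi_3 * chi_5) takes values
  {e} -> 2, {r^2} -> -2, {r^1, r^3} -> 0, {s, sr^2, ...} -> 0, {sr, sr^3, ...} -> 0.
Now take the inner product of this character with each irreducible chi from the table, <chi_3*chi_5, chi> = (1/8) sum_C |C| (chi_3*chi_5)(C) conj(chi(C)):
  <chi_3*chi_5, chi_1> = (1/8)[1*(2)*conj(1) + 1*(-2)*conj(1) + 2*(0)*conj(1) + 2*(0)*conj(1) + 2*(0)*conj(1)]
      = (1/8)[(2) + (-2) + (0) + (0) + (0)] = 0/8 = 0
  <chi_3*chi_5, chi_2> = (1/8)[1*(2)*conj(1) + 1*(-2)*conj(1) + 2*(0)*conj(1) + 2*(0)*conj(-1) + 2*(0)*conj(-1)]
      = (1/8)[(2) + (-2) + (0) + (0) + (0)] = 0/8 = 0
  <chi_3*chi_5, chi_3> = (1/8)[1*(2)*conj(1) + 1*(-2)*conj(1) + 2*(0)*conj(-1) + 2*(0)*conj(1) + 2*(0)*conj(-1)]
      = (1/8)[(2) + (-2) + (0) + (0) + (0)] = 0/8 = 0
  <chi_3*chi_5, chi_4> = (1/8)[1*(2)*conj(1) + 1*(-2)*conj(1) + 2*(0)*conj(-1) + 2*(0)*conj(-1) + 2*(0)*conj(1)]
      = (1/8)[(2) + (-2) + (0) + (0) + (0)] = 0/8 = 0
  <chi_3*chi_5, chi_5> = (1/8)[1*(2)*conj(2) + 1*(-2)*conj(-2) + 2*(0)*conj(0) + 2*(0)*conj(0) + 2*(0)*conj(0)]
      = (1/8)[(4) + (4) + (0) + (0) + (0)] = 8/8 = 1
Hence the multiplicities are chi_5: 1. Dimension check: dim(chi_3)*dim(chi_5) = 1*2 = 2 and sum (mult * dim) = 1*2 = 2.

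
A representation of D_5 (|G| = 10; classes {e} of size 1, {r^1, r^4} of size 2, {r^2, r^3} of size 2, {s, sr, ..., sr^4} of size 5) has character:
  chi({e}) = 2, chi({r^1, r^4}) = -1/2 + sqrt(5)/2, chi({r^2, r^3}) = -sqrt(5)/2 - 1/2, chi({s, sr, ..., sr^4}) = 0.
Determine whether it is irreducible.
Irreducible: <chi, chi> = 1.

Argument: <chi, chi> = (1/|G|) sum_C |C| * |chi(C)|^2 = (1/10)[1*|2|^2 + 2*|-1/2 + sqrt(5)/2|^2 + 2*|-sqrt(5)/2 - 1/2|^2 + 5*|0|^2]
  = (1/10)[(4) + (3 - sqrt(5)) + (sqrt(5) + 3) + (0)] = 10/10 = 1.
A character is irreducible iff <chi, chi> = 1, so this representation is irreducible.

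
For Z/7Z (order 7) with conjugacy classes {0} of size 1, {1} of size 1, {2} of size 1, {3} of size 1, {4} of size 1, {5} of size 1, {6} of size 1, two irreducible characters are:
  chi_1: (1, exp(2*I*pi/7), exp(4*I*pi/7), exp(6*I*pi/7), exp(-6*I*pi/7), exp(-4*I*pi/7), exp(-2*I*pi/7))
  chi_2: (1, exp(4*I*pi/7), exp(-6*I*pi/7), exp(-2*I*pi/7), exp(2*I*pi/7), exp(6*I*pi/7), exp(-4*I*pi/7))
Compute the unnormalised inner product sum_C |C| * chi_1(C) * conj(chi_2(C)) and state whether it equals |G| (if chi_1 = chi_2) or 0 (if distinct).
Sum = 0; so <chi_1, chi_2> = 0 (distinct irreducibles are orthogonal).

Justification: Compute term by term over conjugacy classes (|C| * chi_1(C) * conj(chi_2(C))):
  1*(1)*conj(1) + 1*(exp(2*I*pi/7))*conj(exp(4*I*pi/7)) + 1*(exp(4*I*pi/7))*conj(exp(-6*I*pi/7)) + 1*(exp(6*I*pi/7))*conj(exp(-2*I*pi/7)) + 1*(exp(-6*I*pi/7))*conj(exp(2*I*pi/7)) + 1*(exp(-4*I*pi/7))*conj(exp(6*I*pi/7)) + 1*(exp(-2*I*pi/7))*conj(exp(-4*I*pi/7))
  = (1) + (exp(-2*I*pi/7)) + (exp(-4*I*pi/7)) + (exp(-6*I*pi/7)) + (exp(6*I*pi/7)) + (exp(4*I*pi/7)) + (exp(2*I*pi/7))
  = 0.
(Exp terms are combined using exp(i*s)*conj(exp(i*t)) = exp(i*(s-t)), and sums of them are collapsed using the identity that for every m > 1 the m distinct m-th roots of unity sum to 0, e.g. 1 + exp(2*I*pi/3) + exp(-2*I*pi/3) = 0.)
Dividing by |G| = 7 gives 0/7 = 0, matching the row-orthogonality relation <chi_1, chi_2> = [chi_1 = chi_2].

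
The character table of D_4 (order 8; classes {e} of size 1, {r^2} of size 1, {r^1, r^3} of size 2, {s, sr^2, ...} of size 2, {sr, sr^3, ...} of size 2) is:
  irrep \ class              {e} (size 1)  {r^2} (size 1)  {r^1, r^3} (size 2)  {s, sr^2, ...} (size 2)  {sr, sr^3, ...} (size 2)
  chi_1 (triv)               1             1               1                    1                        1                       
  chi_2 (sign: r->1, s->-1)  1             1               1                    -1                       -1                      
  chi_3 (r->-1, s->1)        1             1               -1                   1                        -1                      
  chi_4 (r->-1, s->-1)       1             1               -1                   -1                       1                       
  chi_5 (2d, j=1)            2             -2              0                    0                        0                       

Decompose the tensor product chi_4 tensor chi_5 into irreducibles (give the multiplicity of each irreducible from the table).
chi_4 tensor chi_5 = chi_5 (all other irreducibles have multiplicity 0).

Working: The character of a tensor product is the pointwise product (chi_4 * chi_5)(C) = chi_4(C) * chi_5(C):
  {e}: (1)*(2), {r^2}: (1)*(-2), {r^1, r^3}: (-1)*(0), {s, sr^2, ...}: (-1)*(0), {sr, sr^3, ...}: (1)*(0)
so (chi_4 * chi_5) takes values
  {e} -> 2, {r^2} -> -2, {r^1, r^3} -> 0, {s, sr^2, ...} -> 0, {sr, sr^3, ...} -> 0.
Now take the inner product of this character with each irreducible chi from the table, <chi_4*chi_5, chi> = (1/8) sum_C |C| (chi_4*chi_5)(C) conj(chi(C)):
  <chi_4*chi_5, chi_1> = (1/8)[1*(2)*conj(1) + 1*(-2)*conj(1) + 2*(0)*conj(1) + 2*(0)*conj(1) + 2*(0)*conj(1)]
      = (1/8)[(2) + (-2) + (0) + (0) + (0)] = 0/8 = 0
  <chi_4*chi_5, chi_2> = (1/8)[1*(2)*conj(1) + 1*(-2)*conj(1) + 2*(0)*conj(1) + 2*(0)*conj(-1) + 2*(0)*conj(-1)]
      = (1/8)[(2) + (-2) + (0) + (0) + (0)] = 0/8 = 0
  <chi_4*chi_5, chi_3> = (1/8)[1*(2)*conj(1) + 1*(-2)*conj(1) + 2*(0)*conj(-1) + 2*(0)*conj(1) + 2*(0)*conj(-1)]
      = (1/8)[(2) + (-2) + (0) + (0) + (0)] = 0/8 = 0
  <chi_4*chi_5, chi_4> = (1/8)[1*(2)*conj(1) + 1*(-2)*conj(1) + 2*(0)*conj(-1) + 2*(0)*conj(-1) + 2*(0)*conj(1)]
      = (1/8)[(2) + (-2) + (0) + (0) + (0)] = 0/8 = 0
  <chi_4*chi_5, chi_5> = (1/8)[1*(2)*conj(2) + 1*(-2)*conj(-2) + 2*(0)*conj(0) + 2*(0)*conj(0) + 2*(0)*conj(0)]
      = (1/8)[(4) + (4) + (0) + (0) + (0)] = 8/8 = 1
Hence the multiplicities are chi_5: 1. Dimension check: dim(chi_4)*dim(chi_5) = 1*2 = 2 and sum (mult * dim) = 1*2 = 2.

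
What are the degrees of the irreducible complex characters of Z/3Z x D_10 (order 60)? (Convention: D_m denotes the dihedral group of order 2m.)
Dimensions: 1, 1, 1, 1, 1, 1, 1, 1, 1, 1, 1, 1, 2, 2, 2, 2, 2, 2, 2, 2, 2, 2, 2, 2

Argument: There are 24 irreducibles (= number of conjugacy classes). Their dimensions d_i satisfy sum d_i^2 = |G| = 60: 1 + 1 + 1 + 1 + 1 + 1 + 1 + 1 + 1 + 1 + 1 + 1 + 4 + 4 + 4 + 4 + 4 + 4 + 4 + 4 + 4 + 4 + 4 + 4 = 60. (For the product with Z/3Z: each of the 3 1-dim characters of Z/3Z tensors with each irrep of D_10, giving 3 copies of each D_10-dimension.)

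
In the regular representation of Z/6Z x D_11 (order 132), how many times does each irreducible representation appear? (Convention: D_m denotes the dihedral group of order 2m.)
Each irreducible V_i of dimension d_i appears with multiplicity d_i, i.e. rho_reg = (direct sum over all irreducibles V_i) d_i V_i. The irreducible dimensions for Z/6Z x D_11 are 1, 1, 1, 1, 1, 1, 1, 1, 1, 1, 1, 1, 2, 2, 2, 2, 2, 2, 2, 2, 2, 2, 2, 2, 2, 2, 2, 2, 2, 2, 2, 2, 2, 2, 2, 2, 2, 2, 2, 2, 2, 2: 12 irreducibles of dimension 1, each with multiplicity 1; 30 irreducibles of dimension 2, each with multiplicity 2. Total dimension 12*1*1 + 30*2*2 = 132 = |G|.

Details: General theorem: in the regular representation of a finite group G, each irreducible appears with multiplicity equal to its dimension. Check: dim(rho_reg) = sum d_i^2 = 1 + 1 + 1 + 1 + 1 + 1 + 1 + 1 + 1 + 1 + 1 + 1 + 4 + 4 + 4 + 4 + 4 + 4 + 4 + 4 + 4 + 4 + 4 + 4 + 4 + 4 + 4 + 4 + 4 + 4 + 4 + 4 + 4 + 4 + 4 + 4 + 4 + 4 + 4 + 4 + 4 + 4 = 132 = |G|.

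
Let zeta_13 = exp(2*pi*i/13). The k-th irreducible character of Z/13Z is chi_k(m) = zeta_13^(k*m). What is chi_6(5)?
chi_6(5) = zeta_13^30 = exp(8*I*pi/13)

Solution. chi_6(5) = zeta_13^(6*5) = zeta_13^30. Since zeta_13^13 = 1, this equals zeta_13^4 = exp(2*pi*i*4/13) = exp(8*I*pi/13).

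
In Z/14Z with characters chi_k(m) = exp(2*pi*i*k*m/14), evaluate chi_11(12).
chi_11(12) = zeta_14^132 = exp(6*I*pi/7)

Details: chi_11(12) = zeta_14^(11*12) = zeta_14^132. Since zeta_14^14 = 1, this equals zeta_14^6 = exp(2*pi*i*6/14) = exp(6*I*pi/7).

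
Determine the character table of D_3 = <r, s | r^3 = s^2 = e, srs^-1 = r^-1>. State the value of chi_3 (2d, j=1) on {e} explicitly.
Conjugacy classes: {e} of size 1, {r^1, r^2} of size 2, {s, sr, ..., sr^2} of size 3.
Character table:
  irrep \ class              {e} (size 1)  {r^1, r^2} (size 2)  {s, sr, ..., sr^2} (size 3)
  chi_1 (triv)               1             1                    1                          
  chi_2 (sign: r->1, s->-1)  1             1                    -1                         
  chi_3 (2d, j=1)            2             -1                   0                          

Spot check: chi_3 (2d, j=1) on {e} = 2.

Explanation: D_3 has order 2*3 = 6 with 3 conjugacy classes, hence 3 irreducibles. Sum of squared dims 1 + 1 + 4 = 6 = |G|. Linear characters come from the abelianisation; the 2-dimensional irreps have character r^k -> 2*cos(2*pi*j*k/3), reflections -> 0.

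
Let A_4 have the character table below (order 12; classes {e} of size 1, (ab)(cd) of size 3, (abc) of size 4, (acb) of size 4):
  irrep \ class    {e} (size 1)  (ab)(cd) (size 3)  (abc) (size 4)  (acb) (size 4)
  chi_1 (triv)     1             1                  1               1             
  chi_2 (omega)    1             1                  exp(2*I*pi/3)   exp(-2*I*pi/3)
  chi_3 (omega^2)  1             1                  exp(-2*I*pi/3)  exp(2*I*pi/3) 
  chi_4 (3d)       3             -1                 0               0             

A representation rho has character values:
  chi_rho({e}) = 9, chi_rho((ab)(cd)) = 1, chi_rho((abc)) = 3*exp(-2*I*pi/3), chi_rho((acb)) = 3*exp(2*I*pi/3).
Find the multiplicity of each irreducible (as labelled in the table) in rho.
Multiplicities: chi_1: 0, chi_2: 0, chi_3: 3, chi_4: 2.

Justification: Use <chi_rho, chi> = (1/|G|) sum_C |C| * chi_rho(C) * conj(chi(C)) with |G| = 12 for each irreducible chi in the table:
  <chi_rho, chi_1> = (1/12)[1*(9)*conj(1) + 3*(1)*conj(1) + 4*(3*exp(-2*I*pi/3))*conj(1) + 4*(3*exp(2*I*pi/3))*conj(1)]
      = (1/12)[(9) + (3) + (12*exp(-2*I*pi/3)) + (12*exp(2*I*pi/3))] = 0/12 = 0
  <chi_rho, chi_2> = (1/12)[1*(9)*conj(1) + 3*(1)*conj(1) + 4*(3*exp(-2*I*pi/3))*conj(exp(2*I*pi/3)) + 4*(3*exp(2*I*pi/3))*conj(exp(-2*I*pi/3))]
      = (1/12)[(9) + (3) + (12*exp(2*I*pi/3)) + (12*exp(-2*I*pi/3))] = 0/12 = 0
  <chi_rho, chi_3> = (1/12)[1*(9)*conj(1) + 3*(1)*conj(1) + 4*(3*exp(-2*I*pi/3))*conj(exp(-2*I*pi/3)) + 4*(3*exp(2*I*pi/3))*conj(exp(2*I*pi/3))]
      = (1/12)[(9) + (3) + (12) + (12)] = 36/12 = 3
  <chi_rho, chi_4> = (1/12)[1*(9)*conj(3) + 3*(1)*conj(-1) + 4*(3*exp(-2*I*pi/3))*conj(0) + 4*(3*exp(2*I*pi/3))*conj(0)]
      = (1/12)[(27) + (-3) + (0) + (0)] = 24/12 = 2
(Exp terms are combined using exp(i*s)*conj(exp(i*t)) = exp(i*(s-t)), and sums of them are collapsed using the identity that for every m > 1 the m distinct m-th roots of unity sum to 0, e.g. 1 + exp(2*I*pi/3) + exp(-2*I*pi/3) = 0.)
Dimension check: dim(rho) = sum (mult * dim) = 0*1 + 0*1 + 3*1 + 2*3 = 9 = chi_rho(e) = 9.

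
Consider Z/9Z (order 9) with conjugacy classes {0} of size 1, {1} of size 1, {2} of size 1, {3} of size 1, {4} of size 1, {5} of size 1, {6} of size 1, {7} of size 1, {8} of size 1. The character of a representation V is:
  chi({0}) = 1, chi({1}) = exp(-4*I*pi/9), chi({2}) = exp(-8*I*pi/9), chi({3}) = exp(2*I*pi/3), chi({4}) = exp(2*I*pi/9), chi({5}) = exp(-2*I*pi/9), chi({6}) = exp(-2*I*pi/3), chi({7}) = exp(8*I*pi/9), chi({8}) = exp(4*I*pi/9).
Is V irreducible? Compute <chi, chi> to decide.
Irreducible: <chi, chi> = 1.

Argument: <chi, chi> = (1/|G|) sum_C |C| * |chi(C)|^2 = (1/9)[1*|1|^2 + 1*|exp(-4*I*pi/9)|^2 + 1*|exp(-8*I*pi/9)|^2 + 1*|exp(2*I*pi/3)|^2 + 1*|exp(2*I*pi/9)|^2 + 1*|exp(-2*I*pi/9)|^2 + 1*|exp(-2*I*pi/3)|^2 + 1*|exp(8*I*pi/9)|^2 + 1*|exp(4*I*pi/9)|^2]
  = (1/9)[(1) + (1) + (1) + (1) + (1) + (1) + (1) + (1) + (1)] = 9/9 = 1.
(Exp terms are combined using exp(i*s)*conj(exp(i*t)) = exp(i*(s-t)), and sums of them are collapsed using the identity that for every m > 1 the m distinct m-th roots of unity sum to 0, e.g. 1 + exp(2*I*pi/3) + exp(-2*I*pi/3) = 0.)
A character is irreducible iff <chi, chi> = 1, so this representation is irreducible.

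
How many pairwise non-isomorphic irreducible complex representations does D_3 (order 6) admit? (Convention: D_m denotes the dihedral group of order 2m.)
3

Argument: The number of irreducible complex representations of a finite group equals its number of conjugacy classes. D_3 has 3 conjugacy classes ((n+3)/2 for n odd), so D_3 (order 6) has exactly 3 irreducible complex representations.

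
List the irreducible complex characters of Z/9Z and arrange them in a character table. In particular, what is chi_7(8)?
Character table of Z/9Z (irreps indexed chi_0,...,chi_8 with chi_k(m) = zeta_9^(k*m), zeta_9 = exp(2*pi*i/9)):
  irrep \ class  {0} (size 1)  {1} (size 1)    {2} (size 1)    {3} (size 1)    {4} (size 1)    {5} (size 1)    {6} (size 1)    {7} (size 1)    {8} (size 1)  
  chi_0          1             1               1               1               1               1               1               1               1             
  chi_1          1             exp(2*I*pi/9)   exp(4*I*pi/9)   exp(2*I*pi/3)   exp(8*I*pi/9)   exp(-8*I*pi/9)  exp(-2*I*pi/3)  exp(-4*I*pi/9)  exp(-2*I*pi/9)
  chi_2          1             exp(4*I*pi/9)   exp(8*I*pi/9)   exp(-2*I*pi/3)  exp(-2*I*pi/9)  exp(2*I*pi/9)   exp(2*I*pi/3)   exp(-8*I*pi/9)  exp(-4*I*pi/9)
  chi_3          1             exp(2*I*pi/3)   exp(-2*I*pi/3)  1               exp(2*I*pi/3)   exp(-2*I*pi/3)  1               exp(2*I*pi/3)   exp(-2*I*pi/3)
  chi_4          1             exp(8*I*pi/9)   exp(-2*I*pi/9)  exp(2*I*pi/3)   exp(-4*I*pi/9)  exp(4*I*pi/9)   exp(-2*I*pi/3)  exp(2*I*pi/9)   exp(-8*I*pi/9)
  chi_5          1             exp(-8*I*pi/9)  exp(2*I*pi/9)   exp(-2*I*pi/3)  exp(4*I*pi/9)   exp(-4*I*pi/9)  exp(2*I*pi/3)   exp(-2*I*pi/9)  exp(8*I*pi/9) 
  chi_6          1             exp(-2*I*pi/3)  exp(2*I*pi/3)   1               exp(-2*I*pi/3)  exp(2*I*pi/3)   1               exp(-2*I*pi/3)  exp(2*I*pi/3) 
  chi_7          1             exp(-4*I*pi/9)  exp(-8*I*pi/9)  exp(2*I*pi/3)   exp(2*I*pi/9)   exp(-2*I*pi/9)  exp(-2*I*pi/3)  exp(8*I*pi/9)   exp(4*I*pi/9) 
  chi_8          1             exp(-2*I*pi/9)  exp(-4*I*pi/9)  exp(-2*I*pi/3)  exp(-8*I*pi/9)  exp(8*I*pi/9)   exp(2*I*pi/3)   exp(4*I*pi/9)   exp(2*I*pi/9) 

Spot check: chi_7(8) = zeta_9^(7*8) = zeta_9^56 = exp(4*I*pi/9).

Solution. Z/9Z is abelian, so all 9 irreducible complex representations are 1-dimensional. They are given by chi_k(m) = zeta_9^(k*m) for k = 0,...,8. Row orthogonality: sum_m chi_k(m) conj(chi_l(m)) = 9 * [k = l].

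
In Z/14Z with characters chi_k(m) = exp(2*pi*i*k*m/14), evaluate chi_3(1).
chi_3(1) = zeta_14^3 = exp(3*I*pi/7)

Explanation: chi_3(1) = zeta_14^(3*1) = zeta_14^3. Since zeta_14^14 = 1, this equals zeta_14^3 = exp(2*pi*i*3/14) = exp(3*I*pi/7).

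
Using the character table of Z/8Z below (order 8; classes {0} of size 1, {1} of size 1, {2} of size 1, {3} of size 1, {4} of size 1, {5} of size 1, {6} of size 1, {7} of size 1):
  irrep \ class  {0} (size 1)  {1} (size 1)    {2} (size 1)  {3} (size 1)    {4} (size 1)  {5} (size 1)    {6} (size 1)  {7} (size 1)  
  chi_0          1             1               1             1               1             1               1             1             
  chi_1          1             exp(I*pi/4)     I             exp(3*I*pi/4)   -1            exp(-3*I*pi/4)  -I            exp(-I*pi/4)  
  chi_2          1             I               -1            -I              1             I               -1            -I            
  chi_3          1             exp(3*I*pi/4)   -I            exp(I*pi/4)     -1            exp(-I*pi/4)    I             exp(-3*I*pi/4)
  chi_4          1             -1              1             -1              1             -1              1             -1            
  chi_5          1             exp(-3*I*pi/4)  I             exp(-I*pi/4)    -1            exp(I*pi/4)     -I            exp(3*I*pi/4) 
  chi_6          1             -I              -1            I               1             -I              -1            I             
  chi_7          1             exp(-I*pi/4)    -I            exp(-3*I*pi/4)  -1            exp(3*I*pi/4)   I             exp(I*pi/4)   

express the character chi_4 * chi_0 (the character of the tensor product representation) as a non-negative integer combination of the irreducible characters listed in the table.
chi_4 tensor chi_0 = chi_4 (all other irreducibles have multiplicity 0).

Reasoning: The character of a tensor product is the pointwise product (chi_4 * chi_0)(C) = chi_4(C) * chi_0(C):
  {0}: (1)*(1), {1}: (-1)*(1), {2}: (1)*(1), {3}: (-1)*(1), {4}: (1)*(1), {5}: (-1)*(1), {6}: (1)*(1), {7}: (-1)*(1)
so (chi_4 * chi_0) takes values
  {0} -> 1, {1} -> -1, {2} -> 1, {3} -> -1, {4} -> 1, {5} -> -1, {6} -> 1, {7} -> -1.
Now take the inner product of this character with each irreducible chi from the table, <chi_4*chi_0, chi> = (1/8) sum_C |C| (chi_4*chi_0)(C) conj(chi(C)):
  <chi_4*chi_0, chi_0> = (1/8)[1*(1)*conj(1) + 1*(-1)*conj(1) + 1*(1)*conj(1) + 1*(-1)*conj(1) + 1*(1)*conj(1) + 1*(-1)*conj(1) + 1*(1)*conj(1) + 1*(-1)*conj(1)]
      = (1/8)[(1) + (-1) + (1) + (-1) + (1) + (-1) + (1) + (-1)] = 0/8 = 0
  <chi_4*chi_0, chi_1> = (1/8)[1*(1)*conj(1) + 1*(-1)*conj(exp(I*pi/4)) + 1*(1)*conj(I) + 1*(-1)*conj(exp(3*I*pi/4)) + 1*(1)*conj(-1) + 1*(-1)*conj(exp(-3*I*pi/4)) + 1*(1)*conj(-I) + 1*(-1)*conj(exp(-I*pi/4))]
      = (1/8)[(1) + (-exp(-I*pi/4)) + (-I) + (-exp(-3*I*pi/4)) + (-1) + (-exp(3*I*pi/4)) + (I) + (-exp(I*pi/4))] = 0/8 = 0
  <chi_4*chi_0, chi_2> = (1/8)[1*(1)*conj(1) + 1*(-1)*conj(I) + 1*(1)*conj(-1) + 1*(-1)*conj(-I) + 1*(1)*conj(1) + 1*(-1)*conj(I) + 1*(1)*conj(-1) + 1*(-1)*conj(-I)]
      = (1/8)[(1) + (I) + (-1) + (-I) + (1) + (I) + (-1) + (-I)] = 0/8 = 0
  <chi_4*chi_0, chi_3> = (1/8)[1*(1)*conj(1) + 1*(-1)*conj(exp(3*I*pi/4)) + 1*(1)*conj(-I) + 1*(-1)*conj(exp(I*pi/4)) + 1*(1)*conj(-1) + 1*(-1)*conj(exp(-I*pi/4)) + 1*(1)*conj(I) + 1*(-1)*conj(exp(-3*I*pi/4))]
      = (1/8)[(1) + (-exp(-3*I*pi/4)) + (I) + (-exp(-I*pi/4)) + (-1) + (-exp(I*pi/4)) + (-I) + (-exp(3*I*pi/4))] = 0/8 = 0
  <chi_4*chi_0, chi_4> = (1/8)[1*(1)*conj(1) + 1*(-1)*conj(-1) + 1*(1)*conj(1) + 1*(-1)*conj(-1) + 1*(1)*conj(1) + 1*(-1)*conj(-1) + 1*(1)*conj(1) + 1*(-1)*conj(-1)]
      = (1/8)[(1) + (1) + (1) + (1) + (1) + (1) + (1) + (1)] = 8/8 = 1
  <chi_4*chi_0, chi_5> = (1/8)[1*(1)*conj(1) + 1*(-1)*conj(exp(-3*I*pi/4)) + 1*(1)*conj(I) + 1*(-1)*conj(exp(-I*pi/4)) + 1*(1)*conj(-1) + 1*(-1)*conj(exp(I*pi/4)) + 1*(1)*conj(-I) + 1*(-1)*conj(exp(3*I*pi/4))]
      = (1/8)[(1) + (-exp(3*I*pi/4)) + (-I) + (-exp(I*pi/4)) + (-1) + (-exp(-I*pi/4)) + (I) + (-exp(-3*I*pi/4))] = 0/8 = 0
  <chi_4*chi_0, chi_6> = (1/8)[1*(1)*conj(1) + 1*(-1)*conj(-I) + 1*(1)*conj(-1) + 1*(-1)*conj(I) + 1*(1)*conj(1) + 1*(-1)*conj(-I) + 1*(1)*conj(-1) + 1*(-1)*conj(I)]
      = (1/8)[(1) + (-I) + (-1) + (I) + (1) + (-I) + (-1) + (I)] = 0/8 = 0
  <chi_4*chi_0, chi_7> = (1/8)[1*(1)*conj(1) + 1*(-1)*conj(exp(-I*pi/4)) + 1*(1)*conj(-I) + 1*(-1)*conj(exp(-3*I*pi/4)) + 1*(1)*conj(-1) + 1*(-1)*conj(exp(3*I*pi/4)) + 1*(1)*conj(I) + 1*(-1)*conj(exp(I*pi/4))]
      = (1/8)[(1) + (-exp(I*pi/4)) + (I) + (-exp(3*I*pi/4)) + (-1) + (-exp(-3*I*pi/4)) + (-I) + (-exp(-I*pi/4))] = 0/8 = 0
(Exp terms are combined using exp(i*s)*conj(exp(i*t)) = exp(i*(s-t)), and sums of them are collapsed using the identity that for every m > 1 the m distinct m-th roots of unity sum to 0, e.g. 1 + exp(2*I*pi/3) + exp(-2*I*pi/3) = 0.)
Hence the multiplicities are chi_4: 1. Dimension check: dim(chi_4)*dim(chi_0) = 1*1 = 1 and sum (mult * dim) = 1*1 = 1.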